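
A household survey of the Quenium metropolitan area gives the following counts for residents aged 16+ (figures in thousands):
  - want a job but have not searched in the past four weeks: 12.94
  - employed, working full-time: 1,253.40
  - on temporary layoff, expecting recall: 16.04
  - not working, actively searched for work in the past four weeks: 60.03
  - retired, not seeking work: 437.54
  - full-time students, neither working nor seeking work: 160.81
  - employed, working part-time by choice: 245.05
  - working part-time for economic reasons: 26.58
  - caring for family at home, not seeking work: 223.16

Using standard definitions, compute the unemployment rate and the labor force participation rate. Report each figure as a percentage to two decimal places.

Unemployment rate ≈ 4.75%; labor force participation rate ≈ 65.74%.

Employed = 1,253.40 + 245.05 + 26.58 = 1,525.03 thousand (anyone who worked, including part-time for economic reasons, counts as employed).
Unemployed = 16.04 + 60.03 = 76.07 thousand (jobless and actively searching, or on temporary layoff).
Labor force = 1,525.03 + 76.07 = 1,601.10 thousand.
Not in labor force = 12.94 + 437.54 + 160.81 + 223.16 = 834.45 thousand (those not working and not actively searching are outside the labor force — including those who want a job but have given up searching).
Civilian working-age population = 1,601.10 + 834.45 = 2,435.55 thousand.
Unemployment rate = 76.07 / 1,601.10 = 4.75%.
Labor force participation rate = 1,601.10 / 2,435.55 = 65.74%.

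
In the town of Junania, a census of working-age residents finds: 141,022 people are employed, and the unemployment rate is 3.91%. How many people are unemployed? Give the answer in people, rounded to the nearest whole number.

Let U be the number unemployed. The labor force is E + U, and U/(E+U) = 0.0391.
So U = 0.0391 × 141,022 / (1 − 0.0391) = 5513.96 / 0.9609 ≈ 5,738.

About 5,738 are unemployed.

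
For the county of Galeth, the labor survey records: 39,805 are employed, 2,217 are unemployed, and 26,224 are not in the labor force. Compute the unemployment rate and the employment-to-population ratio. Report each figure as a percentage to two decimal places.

Labor force = employed + unemployed = 39,805 + 2,217 = 42,022.
Working-age population = 42,022 + 26,224 = 68,246.
Unemployment rate = 2,217 / 42,022 = 5.28%.
Employment-population ratio = 39,805 / 68,246 = 58.33%.

Unemployment rate ≈ 5.28%; employment-population ratio ≈ 58.33%.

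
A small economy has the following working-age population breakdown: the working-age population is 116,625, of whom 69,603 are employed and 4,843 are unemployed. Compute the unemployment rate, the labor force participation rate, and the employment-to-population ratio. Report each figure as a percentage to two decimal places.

Labor force = employed + unemployed = 69,603 + 4,843 = 74,446.
Unemployment rate = 4,843 / 74,446 = 6.51%.
Labor force participation rate = 74,446 / 116,625 = 63.83%.
Employment-population ratio = 69,603 / 116,625 = 59.68%.

Unemployment rate ≈ 6.51%; labor force participation rate ≈ 63.83%; employment-population ratio ≈ 59.68%.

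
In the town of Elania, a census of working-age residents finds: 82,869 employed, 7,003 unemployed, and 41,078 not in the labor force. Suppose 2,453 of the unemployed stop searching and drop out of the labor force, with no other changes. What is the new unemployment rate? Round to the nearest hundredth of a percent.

Initially, labor force = 82,869 + 7,003 = 89,872, so u = 7,003/89,872 = 7.79%.
After the change, unemployed and labor force both fall by 2,453 → E = 82,869, U = 4,550, labor force = 87,419.
New unemployment rate = 4,550 / 87,419 = 5.20%.

New unemployment rate ≈ 5.20%.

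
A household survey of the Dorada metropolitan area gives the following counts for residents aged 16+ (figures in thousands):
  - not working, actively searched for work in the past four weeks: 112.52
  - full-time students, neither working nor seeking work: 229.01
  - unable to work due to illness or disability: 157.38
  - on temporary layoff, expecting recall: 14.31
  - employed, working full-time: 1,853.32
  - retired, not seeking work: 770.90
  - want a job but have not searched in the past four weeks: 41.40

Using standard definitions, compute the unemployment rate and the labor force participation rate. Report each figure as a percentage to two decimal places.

Employed = 1,853.32 thousand.
Unemployed = 112.52 + 14.31 = 126.83 thousand (jobless and actively searching, or on temporary layoff).
Labor force = 1,853.32 + 126.83 = 1,980.15 thousand.
Not in labor force = 229.01 + 157.38 + 770.90 + 41.40 = 1,198.69 thousand (those not working and not actively searching are outside the labor force — including those who want a job but have given up searching).
Civilian working-age population = 1,980.15 + 1,198.69 = 3,178.84 thousand.
Unemployment rate = 126.83 / 1,980.15 = 6.41%.
Labor force participation rate = 1,980.15 / 3,178.84 = 62.29%.

Unemployment rate ≈ 6.41%; labor force participation rate ≈ 62.29%.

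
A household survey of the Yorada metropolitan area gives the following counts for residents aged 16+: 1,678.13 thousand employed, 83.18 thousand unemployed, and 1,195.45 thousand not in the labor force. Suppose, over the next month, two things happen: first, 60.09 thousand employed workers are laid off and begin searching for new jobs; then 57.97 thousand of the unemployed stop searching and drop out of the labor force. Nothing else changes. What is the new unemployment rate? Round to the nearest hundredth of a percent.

Initially, labor force = 1,678.13 + 83.18 = 1,761.31 thousand, so u = 83.18/1,761.31 = 4.72%.
After the first change, employed falls and unemployed rises by 60.09; labor force unchanged → E = 1,618.04, U = 143.27, labor force = 1,761.31 thousand.
After the second change, unemployed and labor force both fall by 57.97 → E = 1,618.04, U = 85.30, labor force = 1,703.34 thousand.
New unemployment rate = 85.30 / 1,703.34 = 5.01%.

New unemployment rate ≈ 5.01%.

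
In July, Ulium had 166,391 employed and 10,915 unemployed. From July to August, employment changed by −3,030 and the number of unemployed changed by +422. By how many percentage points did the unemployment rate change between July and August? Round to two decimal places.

July: labor force = 166,391 + 10,915 = 177,306; u = 10,915/177,306 = 6.16%.
August: labor force = 163,361 + 11,337 = 174,698; u = 11,337/174,698 = 6.49%.
Change = 6.49% − 6.16% = +0.33 pp.

The unemployment rate changed by +0.33 percentage points.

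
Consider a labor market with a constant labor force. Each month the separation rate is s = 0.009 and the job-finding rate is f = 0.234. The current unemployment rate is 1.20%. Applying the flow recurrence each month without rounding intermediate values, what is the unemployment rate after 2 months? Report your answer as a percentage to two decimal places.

With a fixed labor force, u_{t+1} = u_t + s·(1−u_t) − f·u_t = u_t·(1−s−f) + s.
Here 1−s−f = 0.757 and s = 0.009.
u_1 = 0.012000 × 0.757 + 0.009 = 0.018084.
u_2 = 0.018084 × 0.757 + 0.009 = 0.022690.

Unemployment rate after two months ≈ 2.27%.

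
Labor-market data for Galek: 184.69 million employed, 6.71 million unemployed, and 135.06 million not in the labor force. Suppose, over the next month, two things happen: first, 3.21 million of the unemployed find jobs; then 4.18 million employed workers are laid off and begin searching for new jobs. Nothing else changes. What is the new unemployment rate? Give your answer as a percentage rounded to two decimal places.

New unemployment rate ≈ 4.01%.

Initially, labor force = 184.69 + 6.71 = 191.40 million, so u = 6.71/191.40 = 3.51%.
After the first change, unemployed falls and employed rises by 3.21; labor force unchanged → E = 187.90, U = 3.50, labor force = 191.40 million.
After the second change, employed falls and unemployed rises by 4.18; labor force unchanged → E = 183.72, U = 7.68, labor force = 191.40 million.
New unemployment rate = 7.68 / 191.40 = 4.01%.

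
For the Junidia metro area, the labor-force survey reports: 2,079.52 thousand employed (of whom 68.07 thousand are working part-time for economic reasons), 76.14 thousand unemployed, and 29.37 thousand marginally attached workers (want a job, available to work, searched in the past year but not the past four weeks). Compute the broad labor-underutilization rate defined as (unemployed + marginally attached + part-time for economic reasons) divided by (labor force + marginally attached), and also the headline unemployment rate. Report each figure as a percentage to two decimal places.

Broad underutilization rate ≈ 7.94%; headline unemployment rate ≈ 3.53%.

Labor force = 2,079.52 + 76.14 = 2,155.66 thousand.
Numerator = 76.14 + 29.37 + 68.07 = 173.58 thousand.
Denominator = 2,155.66 + 29.37 = 2,185.03 thousand.
Broad rate = 173.58 / 2,185.03 = 7.94%.
Headline unemployment rate = 76.14 / 2,155.66 = 3.53%.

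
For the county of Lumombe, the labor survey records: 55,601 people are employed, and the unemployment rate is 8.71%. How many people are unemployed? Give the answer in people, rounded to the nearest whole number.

About 5,305 are unemployed.

Let U be the number unemployed. The labor force is E + U, and U/(E+U) = 0.0871.
So U = 0.0871 × 55,601 / (1 − 0.0871) = 4842.85 / 0.9129 ≈ 5,305.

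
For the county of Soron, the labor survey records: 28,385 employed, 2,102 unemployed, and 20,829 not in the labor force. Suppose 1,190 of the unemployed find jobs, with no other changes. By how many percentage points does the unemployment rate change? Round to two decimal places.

Initially, labor force = 28,385 + 2,102 = 30,487, so u = 2,102/30,487 = 6.89%.
After the change, unemployed falls and employed rises by 1,190; labor force unchanged → E = 29,575, U = 912, labor force = 30,487.
New unemployment rate = 912 / 30,487 = 2.99%.
Change = 2.99% − 6.89% = −3.90 percentage points.

The unemployment rate changes by −3.90 percentage points.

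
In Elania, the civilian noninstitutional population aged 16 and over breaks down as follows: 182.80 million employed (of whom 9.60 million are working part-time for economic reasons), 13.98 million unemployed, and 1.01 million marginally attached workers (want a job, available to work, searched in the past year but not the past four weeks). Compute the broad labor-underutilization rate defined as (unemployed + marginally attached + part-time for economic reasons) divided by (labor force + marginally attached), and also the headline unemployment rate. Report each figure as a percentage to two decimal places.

Labor force = 182.80 + 13.98 = 196.78 million.
Numerator = 13.98 + 1.01 + 9.60 = 24.59 million.
Denominator = 196.78 + 1.01 = 197.79 million.
Broad rate = 24.59 / 197.79 = 12.43%.
Headline unemployment rate = 13.98 / 196.78 = 7.10%.

Broad underutilization rate ≈ 12.43%; headline unemployment rate ≈ 7.10%.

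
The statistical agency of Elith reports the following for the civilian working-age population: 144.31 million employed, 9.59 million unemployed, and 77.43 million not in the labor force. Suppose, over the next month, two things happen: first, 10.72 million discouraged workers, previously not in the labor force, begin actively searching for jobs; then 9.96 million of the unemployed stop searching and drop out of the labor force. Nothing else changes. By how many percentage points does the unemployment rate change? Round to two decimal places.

The unemployment rate changes by +0.46 percentage points.

Initially, labor force = 144.31 + 9.59 = 153.90 million, so u = 9.59/153.90 = 6.23%.
After the first change, unemployed and labor force both rise by 10.72 → E = 144.31, U = 20.31, labor force = 164.62 million.
After the second change, unemployed and labor force both fall by 9.96 → E = 144.31, U = 10.35, labor force = 154.66 million.
New unemployment rate = 10.35 / 154.66 = 6.69%.
Change = 6.69% − 6.23% = +0.46 percentage points.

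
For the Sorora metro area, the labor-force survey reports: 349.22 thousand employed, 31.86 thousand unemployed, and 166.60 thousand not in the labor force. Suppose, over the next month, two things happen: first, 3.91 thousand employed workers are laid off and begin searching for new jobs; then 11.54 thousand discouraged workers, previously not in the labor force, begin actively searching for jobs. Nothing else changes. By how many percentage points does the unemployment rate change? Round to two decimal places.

Initially, labor force = 349.22 + 31.86 = 381.08 thousand, so u = 31.86/381.08 = 8.36%.
After the first change, employed falls and unemployed rises by 3.91; labor force unchanged → E = 345.31, U = 35.77, labor force = 381.08 thousand.
After the second change, unemployed and labor force both rise by 11.54 → E = 345.31, U = 47.31, labor force = 392.62 thousand.
New unemployment rate = 47.31 / 392.62 = 12.05%.
Change = 12.05% − 8.36% = +3.69 percentage points.

The unemployment rate changes by +3.69 percentage points.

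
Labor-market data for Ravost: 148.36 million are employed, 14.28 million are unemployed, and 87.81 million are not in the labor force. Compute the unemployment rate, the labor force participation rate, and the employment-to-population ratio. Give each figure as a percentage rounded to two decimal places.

Unemployment rate ≈ 8.78%; labor force participation rate ≈ 64.94%; employment-population ratio ≈ 59.24%.

Labor force = employed + unemployed = 148.36 + 14.28 = 162.64 million.
Working-age population = 162.64 + 87.81 = 250.45 million.
Unemployment rate = 14.28 / 162.64 = 8.78%.
Labor force participation rate = 162.64 / 250.45 = 64.94%.
Employment-population ratio = 148.36 / 250.45 = 59.24%.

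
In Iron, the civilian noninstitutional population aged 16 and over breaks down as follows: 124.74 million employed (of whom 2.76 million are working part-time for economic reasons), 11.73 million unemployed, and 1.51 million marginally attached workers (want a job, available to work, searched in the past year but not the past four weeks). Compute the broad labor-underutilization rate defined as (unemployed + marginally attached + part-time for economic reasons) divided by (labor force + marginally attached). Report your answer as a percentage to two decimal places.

Broad underutilization rate ≈ 11.60%.

Labor force = 124.74 + 11.73 = 136.47 million.
Numerator = 11.73 + 1.51 + 2.76 = 16.00 million.
Denominator = 136.47 + 1.51 = 137.98 million.
Broad rate = 16.00 / 137.98 = 11.60%.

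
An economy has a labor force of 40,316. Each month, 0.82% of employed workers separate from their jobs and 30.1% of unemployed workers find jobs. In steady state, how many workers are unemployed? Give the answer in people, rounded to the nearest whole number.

About 1,069 are unemployed in steady state.

Steady-state unemployment rate u* = s/(s+f) = 0.82/(0.82+30.1) = 0.026520.
Unemployed = u* × labor force = 0.026520 × 40,316 ≈ 1,069.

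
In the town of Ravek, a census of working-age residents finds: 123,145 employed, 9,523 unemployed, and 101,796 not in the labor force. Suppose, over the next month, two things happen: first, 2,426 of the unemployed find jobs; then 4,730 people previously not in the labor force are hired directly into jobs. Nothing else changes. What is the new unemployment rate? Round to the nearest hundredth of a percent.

Initially, labor force = 123,145 + 9,523 = 132,668, so u = 9,523/132,668 = 7.18%.
After the first change, unemployed falls and employed rises by 2,426; labor force unchanged → E = 125,571, U = 7,097, labor force = 132,668.
After the second change, employed and labor force both rise by 4,730; unemployed unchanged → E = 130,301, U = 7,097, labor force = 137,398.
New unemployment rate = 7,097 / 137,398 = 5.17%.

New unemployment rate ≈ 5.17%.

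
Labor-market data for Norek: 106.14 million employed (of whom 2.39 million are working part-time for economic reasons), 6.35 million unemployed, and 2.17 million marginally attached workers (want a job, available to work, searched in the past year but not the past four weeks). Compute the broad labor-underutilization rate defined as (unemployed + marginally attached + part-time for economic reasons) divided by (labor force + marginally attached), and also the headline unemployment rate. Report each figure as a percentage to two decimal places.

Broad underutilization rate ≈ 9.52%; headline unemployment rate ≈ 5.64%.

Labor force = 106.14 + 6.35 = 112.49 million.
Numerator = 6.35 + 2.17 + 2.39 = 10.91 million.
Denominator = 112.49 + 2.17 = 114.66 million.
Broad rate = 10.91 / 114.66 = 9.52%.
Headline unemployment rate = 6.35 / 112.49 = 5.64%.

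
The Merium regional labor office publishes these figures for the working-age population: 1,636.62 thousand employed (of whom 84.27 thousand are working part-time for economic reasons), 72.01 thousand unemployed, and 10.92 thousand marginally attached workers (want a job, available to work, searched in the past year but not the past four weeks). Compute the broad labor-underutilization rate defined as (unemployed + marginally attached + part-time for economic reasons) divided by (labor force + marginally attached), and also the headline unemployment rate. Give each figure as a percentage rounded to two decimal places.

Broad underutilization rate ≈ 9.72%; headline unemployment rate ≈ 4.21%.

Labor force = 1,636.62 + 72.01 = 1,708.63 thousand.
Numerator = 72.01 + 10.92 + 84.27 = 167.20 thousand.
Denominator = 1,708.63 + 10.92 = 1,719.55 thousand.
Broad rate = 167.20 / 1,719.55 = 9.72%.
Headline unemployment rate = 72.01 / 1,708.63 = 4.21%.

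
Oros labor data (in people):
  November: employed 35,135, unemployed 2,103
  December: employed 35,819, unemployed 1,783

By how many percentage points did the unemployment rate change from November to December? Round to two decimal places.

November: labor force = 35,135 + 2,103 = 37,238; u = 2,103/37,238 = 5.65%.
December: labor force = 35,819 + 1,783 = 37,602; u = 1,783/37,602 = 4.74%.
Change = 4.74% − 5.65% = −0.91 pp.

The unemployment rate changed by −0.91 percentage points.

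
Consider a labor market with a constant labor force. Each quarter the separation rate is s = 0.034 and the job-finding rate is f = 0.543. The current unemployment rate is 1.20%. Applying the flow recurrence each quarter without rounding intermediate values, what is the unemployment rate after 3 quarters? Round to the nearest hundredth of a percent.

Unemployment rate after three quarters ≈ 5.54%.

With a fixed labor force, u_{t+1} = u_t + s·(1−u_t) − f·u_t = u_t·(1−s−f) + s.
Here 1−s−f = 0.423 and s = 0.034.
u_1 = 0.012000 × 0.423 + 0.034 = 0.039076.
u_2 = 0.039076 × 0.423 + 0.034 = 0.050529.
u_3 = 0.050529 × 0.423 + 0.034 = 0.055374.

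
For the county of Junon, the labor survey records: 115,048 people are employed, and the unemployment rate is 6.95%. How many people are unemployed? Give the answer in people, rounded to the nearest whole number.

About 8,593 are unemployed.

Let U be the number unemployed. The labor force is E + U, and U/(E+U) = 0.0695.
So U = 0.0695 × 115,048 / (1 − 0.0695) = 7995.84 / 0.9305 ≈ 8,593.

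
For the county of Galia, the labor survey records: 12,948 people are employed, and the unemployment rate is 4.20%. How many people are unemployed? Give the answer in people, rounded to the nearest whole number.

About 568 are unemployed.

Let U be the number unemployed. The labor force is E + U, and U/(E+U) = 0.0420.
So U = 0.0420 × 12,948 / (1 − 0.0420) = 543.82 / 0.9580 ≈ 568.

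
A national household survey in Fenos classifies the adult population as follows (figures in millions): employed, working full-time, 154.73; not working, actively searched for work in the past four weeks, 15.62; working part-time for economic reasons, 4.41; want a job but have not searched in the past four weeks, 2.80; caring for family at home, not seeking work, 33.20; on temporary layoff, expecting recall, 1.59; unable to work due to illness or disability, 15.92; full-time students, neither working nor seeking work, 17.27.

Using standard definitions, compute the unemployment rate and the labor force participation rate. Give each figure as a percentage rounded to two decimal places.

Unemployment rate ≈ 9.76%; labor force participation rate ≈ 71.82%.

Employed = 154.73 + 4.41 = 159.14 million (anyone who worked, including part-time for economic reasons, counts as employed).
Unemployed = 15.62 + 1.59 = 17.21 million (jobless and actively searching, or on temporary layoff).
Labor force = 159.14 + 17.21 = 176.35 million.
Not in labor force = 2.80 + 33.20 + 15.92 + 17.27 = 69.19 million (those not working and not actively searching are outside the labor force — including those who want a job but have given up searching).
Civilian working-age population = 176.35 + 69.19 = 245.54 million.
Unemployment rate = 17.21 / 176.35 = 9.76%.
Labor force participation rate = 176.35 / 245.54 = 71.82%.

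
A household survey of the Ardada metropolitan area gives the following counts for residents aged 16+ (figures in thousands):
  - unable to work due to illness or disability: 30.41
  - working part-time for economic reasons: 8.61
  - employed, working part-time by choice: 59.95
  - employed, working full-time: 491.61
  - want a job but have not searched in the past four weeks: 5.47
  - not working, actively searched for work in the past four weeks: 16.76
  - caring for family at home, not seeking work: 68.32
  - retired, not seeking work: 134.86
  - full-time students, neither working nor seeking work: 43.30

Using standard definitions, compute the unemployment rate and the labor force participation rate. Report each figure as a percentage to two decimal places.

Unemployment rate ≈ 2.91%; labor force participation rate ≈ 67.14%.

Employed = 8.61 + 59.95 + 491.61 = 560.17 thousand (anyone who worked, including part-time for economic reasons, counts as employed).
Unemployed = 16.76 thousand.
Labor force = 560.17 + 16.76 = 576.93 thousand.
Not in labor force = 30.41 + 5.47 + 68.32 + 134.86 + 43.30 = 282.36 thousand (those not working and not actively searching are outside the labor force — including those who want a job but have given up searching).
Civilian working-age population = 576.93 + 282.36 = 859.29 thousand.
Unemployment rate = 16.76 / 576.93 = 2.91%.
Labor force participation rate = 576.93 / 859.29 = 67.14%.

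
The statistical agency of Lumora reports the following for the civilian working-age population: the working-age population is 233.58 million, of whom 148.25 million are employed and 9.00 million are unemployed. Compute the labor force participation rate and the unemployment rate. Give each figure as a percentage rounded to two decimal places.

Labor force = employed + unemployed = 148.25 + 9.00 = 157.25 million.
Unemployment rate = 9.00 / 157.25 = 5.72%.
Labor force participation rate = 157.25 / 233.58 = 67.32%.

Labor force participation rate ≈ 67.32%; unemployment rate ≈ 5.72%.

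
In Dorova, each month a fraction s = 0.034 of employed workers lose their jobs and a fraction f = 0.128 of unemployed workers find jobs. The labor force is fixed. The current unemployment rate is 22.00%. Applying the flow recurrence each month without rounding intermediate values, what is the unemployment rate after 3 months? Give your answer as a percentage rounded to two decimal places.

With a fixed labor force, u_{t+1} = u_t + s·(1−u_t) − f·u_t = u_t·(1−s−f) + s.
Here 1−s−f = 0.838 and s = 0.034.
u_1 = 0.220000 × 0.838 + 0.034 = 0.218360.
u_2 = 0.218360 × 0.838 + 0.034 = 0.216986.
u_3 = 0.216986 × 0.838 + 0.034 = 0.215834.

Unemployment rate after three months ≈ 21.58%.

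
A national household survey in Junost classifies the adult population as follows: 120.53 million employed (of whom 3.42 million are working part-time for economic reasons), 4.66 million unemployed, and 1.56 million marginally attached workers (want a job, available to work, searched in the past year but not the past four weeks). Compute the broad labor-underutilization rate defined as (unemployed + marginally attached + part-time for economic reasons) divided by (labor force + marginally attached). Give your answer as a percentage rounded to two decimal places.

Broad underutilization rate ≈ 7.61%.

Labor force = 120.53 + 4.66 = 125.19 million.
Numerator = 4.66 + 1.56 + 3.42 = 9.64 million.
Denominator = 125.19 + 1.56 = 126.75 million.
Broad rate = 9.64 / 126.75 = 7.61%.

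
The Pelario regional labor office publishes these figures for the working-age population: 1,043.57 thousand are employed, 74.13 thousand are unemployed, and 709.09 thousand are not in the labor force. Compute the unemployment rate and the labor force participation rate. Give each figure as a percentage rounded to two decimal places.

Labor force = employed + unemployed = 1,043.57 + 74.13 = 1,117.70 thousand.
Working-age population = 1,117.70 + 709.09 = 1,826.79 thousand.
Unemployment rate = 74.13 / 1,117.70 = 6.63%.
Labor force participation rate = 1,117.70 / 1,826.79 = 61.18%.

Unemployment rate ≈ 6.63%; labor force participation rate ≈ 61.18%.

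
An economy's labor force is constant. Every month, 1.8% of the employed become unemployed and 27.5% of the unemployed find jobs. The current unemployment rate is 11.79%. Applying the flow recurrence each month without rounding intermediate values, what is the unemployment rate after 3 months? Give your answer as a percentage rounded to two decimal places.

With a fixed labor force, u_{t+1} = u_t + s·(1−u_t) − f·u_t = u_t·(1−s−f) + s.
Here 1−s−f = 0.707 and s = 0.018.
u_1 = 0.117900 × 0.707 + 0.018 = 0.101355.
u_2 = 0.101355 × 0.707 + 0.018 = 0.089658.
u_3 = 0.089658 × 0.707 + 0.018 = 0.081388.

Unemployment rate after three months ≈ 8.14%.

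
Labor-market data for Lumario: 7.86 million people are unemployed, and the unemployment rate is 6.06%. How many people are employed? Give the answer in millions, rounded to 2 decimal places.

About 121.84 million are employed.

Labor force = U / u = 7.86 / 0.0606 ≈ 129.70 million.
Employed = labor force − unemployed = 129.70 − 7.86 = 121.84 million.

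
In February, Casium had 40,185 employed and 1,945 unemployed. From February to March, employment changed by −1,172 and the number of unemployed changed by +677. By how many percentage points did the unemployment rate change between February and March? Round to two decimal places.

The unemployment rate changed by +1.68 percentage points.

February: labor force = 40,185 + 1,945 = 42,130; u = 1,945/42,130 = 4.62%.
March: labor force = 39,013 + 2,622 = 41,635; u = 2,622/41,635 = 6.30%.
Change = 6.30% − 4.62% = +1.68 pp.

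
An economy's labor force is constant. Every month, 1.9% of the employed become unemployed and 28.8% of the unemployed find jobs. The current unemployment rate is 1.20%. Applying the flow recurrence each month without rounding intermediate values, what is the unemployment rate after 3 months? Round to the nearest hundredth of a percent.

Unemployment rate after three months ≈ 4.53%.

With a fixed labor force, u_{t+1} = u_t + s·(1−u_t) − f·u_t = u_t·(1−s−f) + s.
Here 1−s−f = 0.693 and s = 0.019.
u_1 = 0.012000 × 0.693 + 0.019 = 0.027316.
u_2 = 0.027316 × 0.693 + 0.019 = 0.037930.
u_3 = 0.037930 × 0.693 + 0.019 = 0.045285.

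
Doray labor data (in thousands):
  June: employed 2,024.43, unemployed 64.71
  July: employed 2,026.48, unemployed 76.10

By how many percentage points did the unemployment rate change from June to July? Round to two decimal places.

June: labor force = 2,024.43 + 64.71 = 2,089.14; u = 64.71/2,089.14 = 3.10%.
July: labor force = 2,026.48 + 76.10 = 2,102.58; u = 76.10/2,102.58 = 3.62%.
Change = 3.62% − 3.10% = +0.52 pp.

The unemployment rate changed by +0.52 percentage points.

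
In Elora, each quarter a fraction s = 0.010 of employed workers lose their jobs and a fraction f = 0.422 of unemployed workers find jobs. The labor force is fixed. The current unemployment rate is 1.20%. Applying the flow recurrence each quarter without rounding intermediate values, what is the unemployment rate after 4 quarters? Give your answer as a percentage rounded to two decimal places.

With a fixed labor force, u_{t+1} = u_t + s·(1−u_t) − f·u_t = u_t·(1−s−f) + s.
Here 1−s−f = 0.568 and s = 0.010.
u_1 = 0.012000 × 0.568 + 0.010 = 0.016816.
u_2 = 0.016816 × 0.568 + 0.010 = 0.019551.
u_3 = 0.019551 × 0.568 + 0.010 = 0.021105.
u_4 = 0.021105 × 0.568 + 0.010 = 0.021988.

Unemployment rate after four quarters ≈ 2.20%.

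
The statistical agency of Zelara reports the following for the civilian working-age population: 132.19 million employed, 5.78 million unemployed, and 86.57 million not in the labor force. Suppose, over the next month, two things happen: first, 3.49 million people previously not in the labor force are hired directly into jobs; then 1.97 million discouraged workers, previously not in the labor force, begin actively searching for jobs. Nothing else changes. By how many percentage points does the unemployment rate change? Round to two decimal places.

The unemployment rate changes by +1.21 percentage points.

Initially, labor force = 132.19 + 5.78 = 137.97 million, so u = 5.78/137.97 = 4.19%.
After the first change, employed and labor force both rise by 3.49; unemployed unchanged → E = 135.68, U = 5.78, labor force = 141.46 million.
After the second change, unemployed and labor force both rise by 1.97 → E = 135.68, U = 7.75, labor force = 143.43 million.
New unemployment rate = 7.75 / 143.43 = 5.40%.
Change = 5.40% − 4.19% = +1.21 percentage points.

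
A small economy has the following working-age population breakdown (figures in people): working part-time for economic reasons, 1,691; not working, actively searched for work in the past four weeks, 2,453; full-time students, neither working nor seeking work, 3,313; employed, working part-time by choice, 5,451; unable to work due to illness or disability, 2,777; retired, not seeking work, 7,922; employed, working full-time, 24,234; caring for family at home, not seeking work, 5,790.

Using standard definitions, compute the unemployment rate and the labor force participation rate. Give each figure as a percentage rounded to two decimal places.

Employed = 1,691 + 5,451 + 24,234 = 31,376 (anyone who worked, including part-time for economic reasons, counts as employed).
Unemployed = 2,453.
Labor force = 31,376 + 2,453 = 33,829.
Not in labor force = 3,313 + 2,777 + 7,922 + 5,790 = 19,802 (those not working and not actively searching are outside the labor force).
Civilian working-age population = 33,829 + 19,802 = 53,631.
Unemployment rate = 2,453 / 33,829 = 7.25%.
Labor force participation rate = 33,829 / 53,631 = 63.08%.

Unemployment rate ≈ 7.25%; labor force participation rate ≈ 63.08%.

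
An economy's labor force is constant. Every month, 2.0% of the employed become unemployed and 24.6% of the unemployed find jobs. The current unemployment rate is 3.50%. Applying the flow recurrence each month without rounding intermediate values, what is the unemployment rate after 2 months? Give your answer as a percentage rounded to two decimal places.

Unemployment rate after two months ≈ 5.35%.

With a fixed labor force, u_{t+1} = u_t + s·(1−u_t) − f·u_t = u_t·(1−s−f) + s.
Here 1−s−f = 0.734 and s = 0.020.
u_1 = 0.035000 × 0.734 + 0.020 = 0.045690.
u_2 = 0.045690 × 0.734 + 0.020 = 0.053536.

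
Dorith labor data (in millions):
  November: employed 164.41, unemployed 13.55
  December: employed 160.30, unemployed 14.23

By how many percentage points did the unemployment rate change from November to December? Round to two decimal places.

November: labor force = 164.41 + 13.55 = 177.96; u = 13.55/177.96 = 7.61%.
December: labor force = 160.30 + 14.23 = 174.53; u = 14.23/174.53 = 8.15%.
Change = 8.15% − 7.61% = +0.54 pp.

The unemployment rate changed by +0.54 percentage points.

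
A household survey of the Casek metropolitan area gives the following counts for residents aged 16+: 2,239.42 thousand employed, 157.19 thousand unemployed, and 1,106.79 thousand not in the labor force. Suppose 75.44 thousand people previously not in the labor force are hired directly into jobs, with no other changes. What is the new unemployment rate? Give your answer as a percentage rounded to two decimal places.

New unemployment rate ≈ 6.36%.

Initially, labor force = 2,239.42 + 157.19 = 2,396.61 thousand, so u = 157.19/2,396.61 = 6.56%.
After the change, employed and labor force both rise by 75.44; unemployed unchanged → E = 2,314.86, U = 157.19, labor force = 2,472.05 thousand.
New unemployment rate = 157.19 / 2,472.05 = 6.36%.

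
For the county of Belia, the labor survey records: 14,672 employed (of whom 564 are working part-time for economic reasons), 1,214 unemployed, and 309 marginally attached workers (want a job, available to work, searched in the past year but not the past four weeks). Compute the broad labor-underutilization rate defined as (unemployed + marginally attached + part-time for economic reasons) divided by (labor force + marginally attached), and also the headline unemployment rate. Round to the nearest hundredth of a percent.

Labor force = 14,672 + 1,214 = 15,886.
Numerator = 1,214 + 309 + 564 = 2,087.
Denominator = 15,886 + 309 = 16,195.
Broad rate = 2,087 / 16,195 = 12.89%.
Headline unemployment rate = 1,214 / 15,886 = 7.64%.

Broad underutilization rate ≈ 12.89%; headline unemployment rate ≈ 7.64%.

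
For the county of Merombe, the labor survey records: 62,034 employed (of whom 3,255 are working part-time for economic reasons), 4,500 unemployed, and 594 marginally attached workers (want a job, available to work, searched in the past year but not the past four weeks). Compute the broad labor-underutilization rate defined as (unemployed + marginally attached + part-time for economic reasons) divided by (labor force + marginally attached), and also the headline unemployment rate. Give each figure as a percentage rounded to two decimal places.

Broad underutilization rate ≈ 12.44%; headline unemployment rate ≈ 6.76%.

Labor force = 62,034 + 4,500 = 66,534.
Numerator = 4,500 + 594 + 3,255 = 8,349.
Denominator = 66,534 + 594 = 67,128.
Broad rate = 8,349 / 67,128 = 12.44%.
Headline unemployment rate = 4,500 / 66,534 = 6.76%.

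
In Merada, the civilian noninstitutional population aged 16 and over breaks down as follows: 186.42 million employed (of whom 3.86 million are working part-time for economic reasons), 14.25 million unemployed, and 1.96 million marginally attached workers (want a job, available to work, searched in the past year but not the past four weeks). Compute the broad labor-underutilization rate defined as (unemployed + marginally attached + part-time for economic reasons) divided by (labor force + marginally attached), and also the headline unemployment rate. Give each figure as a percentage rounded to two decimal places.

Labor force = 186.42 + 14.25 = 200.67 million.
Numerator = 14.25 + 1.96 + 3.86 = 20.07 million.
Denominator = 200.67 + 1.96 = 202.63 million.
Broad rate = 20.07 / 202.63 = 9.90%.
Headline unemployment rate = 14.25 / 200.67 = 7.10%.

Broad underutilization rate ≈ 9.90%; headline unemployment rate ≈ 7.10%.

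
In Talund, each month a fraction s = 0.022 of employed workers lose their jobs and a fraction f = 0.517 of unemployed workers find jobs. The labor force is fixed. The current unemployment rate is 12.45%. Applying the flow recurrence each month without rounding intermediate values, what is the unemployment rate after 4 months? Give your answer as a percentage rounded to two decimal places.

With a fixed labor force, u_{t+1} = u_t + s·(1−u_t) − f·u_t = u_t·(1−s−f) + s.
Here 1−s−f = 0.461 and s = 0.022.
u_1 = 0.124500 × 0.461 + 0.022 = 0.079395.
u_2 = 0.079395 × 0.461 + 0.022 = 0.058601.
u_3 = 0.058601 × 0.461 + 0.022 = 0.049015.
u_4 = 0.049015 × 0.461 + 0.022 = 0.044596.

Unemployment rate after four months ≈ 4.46%.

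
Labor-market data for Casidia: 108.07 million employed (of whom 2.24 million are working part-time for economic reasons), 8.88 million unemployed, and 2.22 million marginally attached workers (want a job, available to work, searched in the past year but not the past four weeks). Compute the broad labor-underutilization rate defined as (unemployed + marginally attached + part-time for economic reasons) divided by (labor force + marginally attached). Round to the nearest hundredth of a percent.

Labor force = 108.07 + 8.88 = 116.95 million.
Numerator = 8.88 + 2.22 + 2.24 = 13.34 million.
Denominator = 116.95 + 2.22 = 119.17 million.
Broad rate = 13.34 / 119.17 = 11.19%.

Broad underutilization rate ≈ 11.19%.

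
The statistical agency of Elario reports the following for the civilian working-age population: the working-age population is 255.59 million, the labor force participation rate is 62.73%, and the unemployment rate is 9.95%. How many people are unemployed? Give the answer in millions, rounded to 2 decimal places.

About 15.95 million are unemployed.

Labor force = 0.6273 × 255.59 = 160.33 million.
Unemployed = 0.0995 × 160.33 ≈ 15.95 million.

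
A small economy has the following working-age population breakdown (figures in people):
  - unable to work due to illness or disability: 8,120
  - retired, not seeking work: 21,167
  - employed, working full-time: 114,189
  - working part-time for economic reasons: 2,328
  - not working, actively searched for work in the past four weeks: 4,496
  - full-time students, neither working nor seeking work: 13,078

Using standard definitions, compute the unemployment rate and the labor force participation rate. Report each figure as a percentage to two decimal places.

Employed = 114,189 + 2,328 = 116,517 (anyone who worked, including part-time for economic reasons, counts as employed).
Unemployed = 4,496.
Labor force = 116,517 + 4,496 = 121,013.
Not in labor force = 8,120 + 21,167 + 13,078 = 42,365 (those not working and not actively searching are outside the labor force).
Civilian working-age population = 121,013 + 42,365 = 163,378.
Unemployment rate = 4,496 / 121,013 = 3.72%.
Labor force participation rate = 121,013 / 163,378 = 74.07%.

Unemployment rate ≈ 3.72%; labor force participation rate ≈ 74.07%.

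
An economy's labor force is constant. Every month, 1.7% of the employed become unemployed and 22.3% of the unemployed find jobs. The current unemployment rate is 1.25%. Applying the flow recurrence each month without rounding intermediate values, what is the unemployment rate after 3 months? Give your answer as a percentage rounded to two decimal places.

Unemployment rate after three months ≈ 4.52%.

With a fixed labor force, u_{t+1} = u_t + s·(1−u_t) − f·u_t = u_t·(1−s−f) + s.
Here 1−s−f = 0.760 and s = 0.017.
u_1 = 0.012500 × 0.760 + 0.017 = 0.026500.
u_2 = 0.026500 × 0.760 + 0.017 = 0.037140.
u_3 = 0.037140 × 0.760 + 0.017 = 0.045226.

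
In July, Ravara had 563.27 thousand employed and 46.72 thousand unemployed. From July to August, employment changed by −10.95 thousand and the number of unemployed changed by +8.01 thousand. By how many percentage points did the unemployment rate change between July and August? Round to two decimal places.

July: labor force = 563.27 + 46.72 = 609.99; u = 46.72/609.99 = 7.66%.
August: labor force = 552.32 + 54.73 = 607.05; u = 54.73/607.05 = 9.02%.
Change = 9.02% − 7.66% = +1.36 pp.

The unemployment rate changed by +1.36 percentage points.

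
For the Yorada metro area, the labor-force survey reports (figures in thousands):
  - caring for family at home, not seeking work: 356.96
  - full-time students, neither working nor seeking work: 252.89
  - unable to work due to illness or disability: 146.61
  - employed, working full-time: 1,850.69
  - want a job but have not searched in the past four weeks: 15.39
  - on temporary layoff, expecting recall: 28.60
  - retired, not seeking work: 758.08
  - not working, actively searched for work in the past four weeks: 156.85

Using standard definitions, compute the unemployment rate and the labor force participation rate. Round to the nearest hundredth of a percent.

Unemployment rate ≈ 9.11%; labor force participation rate ≈ 57.10%.

Employed = 1,850.69 thousand.
Unemployed = 28.60 + 156.85 = 185.45 thousand (jobless and actively searching, or on temporary layoff).
Labor force = 1,850.69 + 185.45 = 2,036.14 thousand.
Not in labor force = 356.96 + 252.89 + 146.61 + 15.39 + 758.08 = 1,529.93 thousand (those not working and not actively searching are outside the labor force — including those who want a job but have given up searching).
Civilian working-age population = 2,036.14 + 1,529.93 = 3,566.07 thousand.
Unemployment rate = 185.45 / 2,036.14 = 9.11%.
Labor force participation rate = 2,036.14 / 3,566.07 = 57.10%.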